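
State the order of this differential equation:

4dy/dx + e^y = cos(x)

The order is 1 (highest derivative is of order 1).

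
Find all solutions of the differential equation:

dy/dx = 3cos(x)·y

Separating variables and integrating:
ln|y| = 3sin(x) + C

General solution: y = Ce^(3sin(x))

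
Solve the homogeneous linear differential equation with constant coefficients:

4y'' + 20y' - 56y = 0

Characteristic equation: 4r² + 20r - 56 = 0
Divide by 4: r² + 5r - 14 = 0
Roots: r = 2, -7 (distinct real)
General solution: y = C₁e^(2x) + C₂e^(-7x)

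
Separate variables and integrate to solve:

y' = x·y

Separating variables and integrating:
ln|y| = x^2/2 + C

General solution: y = Ce^(x^2/2)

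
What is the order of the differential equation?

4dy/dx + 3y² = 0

The order is 1 (highest derivative is of order 1).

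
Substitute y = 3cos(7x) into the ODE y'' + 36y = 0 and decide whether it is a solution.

Verification:
y'' = -147cos(7x)
y'' + 36y ≠ 0 (frequency mismatch: got 49 instead of 36)

No, it is not a solution.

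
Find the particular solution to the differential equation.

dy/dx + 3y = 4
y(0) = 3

General solution: y = 4/3 + Ce^(-3x)
Applying y(0) = 3: C = 3 - 4/3 = 5/3
Particular solution: y = 4/3 + (5/3)e^(-3x)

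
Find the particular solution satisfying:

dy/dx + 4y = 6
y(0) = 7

General solution: y = 3/2 + Ce^(-4x)
Applying y(0) = 7: C = 7 - 3/2 = 11/2
Particular solution: y = 3/2 + (11/2)e^(-4x)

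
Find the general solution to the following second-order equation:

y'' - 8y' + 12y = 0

Characteristic equation: r² - 8r + 12 = 0
Roots: r = 2, 6 (distinct real)
General solution: y = C₁e^(2x) + C₂e^(6x)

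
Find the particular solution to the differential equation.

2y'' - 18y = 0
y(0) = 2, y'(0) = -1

General solution: y = C₁e^(3x) + C₂e^(-3x)
Applying ICs: C₁ = 5/6, C₂ = 7/6
Particular solution: y = (5/6)e^(3x) + (7/6)e^(-3x)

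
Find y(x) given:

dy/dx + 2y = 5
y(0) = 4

General solution: y = 5/2 + Ce^(-2x)
Applying y(0) = 4: C = 4 - 5/2 = 3/2
Particular solution: y = 5/2 + (3/2)e^(-2x)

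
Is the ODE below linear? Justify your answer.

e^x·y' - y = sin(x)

Yes. Linear (y and its derivatives appear to the first power only, no products of y terms)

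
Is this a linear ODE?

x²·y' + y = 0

Yes. Linear (y and its derivatives appear to the first power only, no products of y terms)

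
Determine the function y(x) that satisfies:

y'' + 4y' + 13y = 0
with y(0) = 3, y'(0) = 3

General solution: y = e^(-2x)(C₁cos(3x) + C₂sin(3x))
Complex roots r = -2 ± 3i
Applying ICs: C₁ = 3, C₂ = 3
Particular solution: y = e^(-2x)(3cos(3x) + 3sin(3x))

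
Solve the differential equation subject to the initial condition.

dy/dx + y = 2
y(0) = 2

General solution: y = 2 + Ce^(-x)
Applying y(0) = 2: C = 2 - 2 = 0
Particular solution: y = 2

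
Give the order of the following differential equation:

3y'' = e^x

The order is 2 (highest derivative is of order 2).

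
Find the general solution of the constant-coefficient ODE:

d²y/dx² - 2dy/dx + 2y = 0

Characteristic equation: r² - 2r + 2 = 0
Roots: r = 1 ± i (complex conjugates)
General solution: y = e^x(C₁cos(x) + C₂sin(x))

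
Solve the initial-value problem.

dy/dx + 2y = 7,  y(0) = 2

General solution: y = 7/2 + Ce^(-2x)
Applying y(0) = 2: C = 2 - 7/2 = -3/2
Particular solution: y = 7/2 - (3/2)e^(-2x)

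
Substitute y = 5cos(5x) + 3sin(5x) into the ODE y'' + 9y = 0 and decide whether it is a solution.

Verification:
y'' = -125cos(5x) - 75sin(5x)
y'' + 9y ≠ 0 (frequency mismatch: got 25 instead of 9)

No, it is not a solution.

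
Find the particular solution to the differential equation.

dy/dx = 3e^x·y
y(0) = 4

General solution: y = Ce^(3e^x)
Applying IC y(0) = 4:
Particular solution: y = 4e^(3(e^x - 1))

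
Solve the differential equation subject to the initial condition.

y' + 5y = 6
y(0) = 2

General solution: y = 6/5 + Ce^(-5x)
Applying y(0) = 2: C = 2 - 6/5 = 4/5
Particular solution: y = 6/5 + (4/5)e^(-5x)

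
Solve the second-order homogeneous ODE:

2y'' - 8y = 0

Characteristic equation: 2r² - 8 = 0
Divide by 2: r² - 4 = 0
Roots: r = 2, -2 (distinct real)
General solution: y = C₁e^(2x) + C₂e^(-2x)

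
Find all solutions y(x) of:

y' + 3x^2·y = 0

Using integrating factor method:

General solution: y = Ce^(-x^3)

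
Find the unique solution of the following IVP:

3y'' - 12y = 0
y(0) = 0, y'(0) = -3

General solution: y = C₁e^(2x) + C₂e^(-2x)
Applying ICs: C₁ = -3/4, C₂ = 3/4
Particular solution: y = -(3/4)e^(2x) + (3/4)e^(-2x)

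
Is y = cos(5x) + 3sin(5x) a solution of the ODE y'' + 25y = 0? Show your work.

Verification:
y'' = -25cos(5x) - 75sin(5x)
y'' + 25y = 0 ✓

Yes, it is a solution.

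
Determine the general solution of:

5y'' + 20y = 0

Characteristic equation: 5r² + 20 = 0
Divide by 5: r² + 4 = 0
Roots: r = ±2i (complex conjugates)
General solution: y = C₁cos(2x) + C₂sin(2x)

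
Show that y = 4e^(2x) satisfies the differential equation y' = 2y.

Verification:
y = 4e^(2x)
y' = 8e^(2x)
2y = 8e^(2x)
y' = 2y ✓

Yes, it is a solution.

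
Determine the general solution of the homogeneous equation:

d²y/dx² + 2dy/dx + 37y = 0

Characteristic equation: r² + 2r + 37 = 0
Roots: r = -1 ± 6i (complex conjugates)
General solution: y = e^(-x)(C₁cos(6x) + C₂sin(6x))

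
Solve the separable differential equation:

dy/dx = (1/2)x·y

Separating variables and integrating:
ln|y| = x^2/4 + C

General solution: y = Ce^(x^2/4)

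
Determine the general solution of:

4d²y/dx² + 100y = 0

Characteristic equation: 4r² + 100 = 0
Divide by 4: r² + 25 = 0
Roots: r = ±5i (complex conjugates)
General solution: y = C₁cos(5x) + C₂sin(5x)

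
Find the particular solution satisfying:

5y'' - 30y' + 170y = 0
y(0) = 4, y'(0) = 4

General solution: y = e^(3x)(C₁cos(5x) + C₂sin(5x))
Complex roots r = 3 ± 5i
Applying ICs: C₁ = 4, C₂ = -8/5
Particular solution: y = e^(3x)(4cos(5x) - (8/5)sin(5x))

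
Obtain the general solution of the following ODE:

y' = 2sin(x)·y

Separating variables and integrating:
ln|y| = -2cos(x) + C

General solution: y = Ce^(-2cos(x))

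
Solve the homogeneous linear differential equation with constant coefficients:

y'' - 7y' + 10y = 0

Characteristic equation: r² - 7r + 10 = 0
Roots: r = 2, 5 (distinct real)
General solution: y = C₁e^(2x) + C₂e^(5x)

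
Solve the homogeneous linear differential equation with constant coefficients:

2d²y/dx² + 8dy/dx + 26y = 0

Characteristic equation: 2r² + 8r + 26 = 0
Divide by 2: r² + 4r + 13 = 0
Roots: r = -2 ± 3i (complex conjugates)
General solution: y = e^(-2x)(C₁cos(3x) + C₂sin(3x))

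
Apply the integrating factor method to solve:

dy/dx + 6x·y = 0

Using integrating factor method:

General solution: y = Ce^(-3x^2)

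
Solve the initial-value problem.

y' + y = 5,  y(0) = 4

General solution: y = 5 + Ce^(-x)
Applying y(0) = 4: C = 4 - 5 = -1
Particular solution: y = 5 - e^(-x)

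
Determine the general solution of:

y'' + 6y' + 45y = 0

Characteristic equation: r² + 6r + 45 = 0
Roots: r = -3 ± 6i (complex conjugates)
General solution: y = e^(-3x)(C₁cos(6x) + C₂sin(6x))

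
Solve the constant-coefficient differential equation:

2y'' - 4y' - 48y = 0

Characteristic equation: 2r² - 4r - 48 = 0
Divide by 2: r² - 2r - 24 = 0
Roots: r = 6, -4 (distinct real)
General solution: y = C₁e^(6x) + C₂e^(-4x)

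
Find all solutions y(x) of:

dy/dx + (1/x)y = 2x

Using integrating factor method:

General solution: y = (2/3)x^2 + C/x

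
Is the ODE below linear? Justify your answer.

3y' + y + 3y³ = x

No. Nonlinear (y³ term)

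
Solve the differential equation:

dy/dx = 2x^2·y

Separating variables and integrating:
ln|y| = 2x^3/3 + C

General solution: y = Ce^(2x^3/3)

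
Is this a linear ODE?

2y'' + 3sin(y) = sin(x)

No. Nonlinear (sin(y) is nonlinear in y)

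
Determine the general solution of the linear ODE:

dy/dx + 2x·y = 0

Using integrating factor method:

General solution: y = Ce^(-x^2)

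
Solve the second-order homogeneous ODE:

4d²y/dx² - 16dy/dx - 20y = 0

Characteristic equation: 4r² - 16r - 20 = 0
Divide by 4: r² - 4r - 5 = 0
Roots: r = 5, -1 (distinct real)
General solution: y = C₁e^(5x) + C₂e^(-x)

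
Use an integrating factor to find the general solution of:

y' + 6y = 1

Using integrating factor method:

General solution: y = 1/6 + Ce^(-6x)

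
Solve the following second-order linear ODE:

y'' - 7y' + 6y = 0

Characteristic equation: r² - 7r + 6 = 0
Roots: r = 1, 6 (distinct real)
General solution: y = C₁e^x + C₂e^(6x)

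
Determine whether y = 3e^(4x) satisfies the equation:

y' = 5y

Verification:
y = 3e^(4x)
y' = 12e^(4x)
But 5y = 15e^(4x)
y' ≠ 5y — the derivative does not match

No, it is not a solution.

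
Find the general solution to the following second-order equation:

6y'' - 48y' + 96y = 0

Characteristic equation: 6r² - 48r + 96 = 0
Divide by 6: r² - 8r + 16 = 0
Factored: (r - 4)² = 0
Repeated root: r = 4
General solution: y = (C₁ + C₂x)e^(4x)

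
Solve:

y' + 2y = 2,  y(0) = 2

General solution: y = 1 + Ce^(-2x)
Applying y(0) = 2: C = 2 - 1 = 1
Particular solution: y = 1 + e^(-2x)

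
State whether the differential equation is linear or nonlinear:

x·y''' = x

Linear (y and its derivatives appear to the first power only, no products of y terms)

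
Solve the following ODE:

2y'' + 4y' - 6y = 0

Characteristic equation: 2r² + 4r - 6 = 0
Divide by 2: r² + 2r - 3 = 0
Roots: r = 1, -3 (distinct real)
General solution: y = C₁e^x + C₂e^(-3x)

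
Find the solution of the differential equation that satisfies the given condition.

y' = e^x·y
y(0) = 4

General solution: y = Ce^(e^x)
Applying IC y(0) = 4:
Particular solution: y = 4e^(e^x - 1)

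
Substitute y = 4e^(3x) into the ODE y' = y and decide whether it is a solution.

Verification:
y = 4e^(3x)
y' = 12e^(3x)
But y = 4e^(3x)
y' ≠ y — the derivative does not match

No, it is not a solution.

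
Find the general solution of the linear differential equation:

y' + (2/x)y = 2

Using integrating factor method:

General solution: y = (2/3)x + Cx^(-2)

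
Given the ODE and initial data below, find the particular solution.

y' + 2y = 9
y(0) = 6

General solution: y = 9/2 + Ce^(-2x)
Applying y(0) = 6: C = 6 - 9/2 = 3/2
Particular solution: y = 9/2 + (3/2)e^(-2x)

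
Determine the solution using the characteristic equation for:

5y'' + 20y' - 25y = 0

Characteristic equation: 5r² + 20r - 25 = 0
Divide by 5: r² + 4r - 5 = 0
Roots: r = 1, -5 (distinct real)
General solution: y = C₁e^x + C₂e^(-5x)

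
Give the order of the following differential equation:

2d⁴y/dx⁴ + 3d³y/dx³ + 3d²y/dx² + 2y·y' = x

The order is 4 (highest derivative is of order 4).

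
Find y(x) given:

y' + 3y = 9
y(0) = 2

General solution: y = 3 + Ce^(-3x)
Applying y(0) = 2: C = 2 - 3 = -1
Particular solution: y = 3 - e^(-3x)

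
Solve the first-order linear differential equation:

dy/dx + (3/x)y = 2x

Using integrating factor method:

General solution: y = (2/5)x^2 + Cx^(-3)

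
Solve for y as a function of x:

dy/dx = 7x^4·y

Separating variables and integrating:
ln|y| = 7x^5/5 + C

General solution: y = Ce^(7x^5/5)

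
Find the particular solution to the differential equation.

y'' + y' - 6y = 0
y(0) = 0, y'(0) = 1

General solution: y = C₁e^(2x) + C₂e^(-3x)
Applying ICs: C₁ = 1/5, C₂ = -1/5
Particular solution: y = (1/5)e^(2x) - (1/5)e^(-3x)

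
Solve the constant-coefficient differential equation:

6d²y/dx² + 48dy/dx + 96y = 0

Characteristic equation: 6r² + 48r + 96 = 0
Divide by 6: r² + 8r + 16 = 0
Factored: (r + 4)² = 0
Repeated root: r = -4
General solution: y = (C₁ + C₂x)e^(-4x)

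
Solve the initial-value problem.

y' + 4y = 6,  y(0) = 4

General solution: y = 3/2 + Ce^(-4x)
Applying y(0) = 4: C = 4 - 3/2 = 5/2
Particular solution: y = 3/2 + (5/2)e^(-4x)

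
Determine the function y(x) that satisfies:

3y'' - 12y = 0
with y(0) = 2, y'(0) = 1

General solution: y = C₁e^(2x) + C₂e^(-2x)
Applying ICs: C₁ = 5/4, C₂ = 3/4
Particular solution: y = (5/4)e^(2x) + (3/4)e^(-2x)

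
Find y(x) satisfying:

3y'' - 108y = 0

Characteristic equation: 3r² - 108 = 0
Divide by 3: r² - 36 = 0
Roots: r = 6, -6 (distinct real)
General solution: y = C₁e^(6x) + C₂e^(-6x)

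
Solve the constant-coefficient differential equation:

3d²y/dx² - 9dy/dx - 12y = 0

Characteristic equation: 3r² - 9r - 12 = 0
Divide by 3: r² - 3r - 4 = 0
Roots: r = 4, -1 (distinct real)
General solution: y = C₁e^(4x) + C₂e^(-x)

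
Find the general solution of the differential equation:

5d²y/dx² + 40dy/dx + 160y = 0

Characteristic equation: 5r² + 40r + 160 = 0
Divide by 5: r² + 8r + 32 = 0
Roots: r = -4 ± 4i (complex conjugates)
General solution: y = e^(-4x)(C₁cos(4x) + C₂sin(4x))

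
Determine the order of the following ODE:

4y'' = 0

The order is 2 (highest derivative is of order 2).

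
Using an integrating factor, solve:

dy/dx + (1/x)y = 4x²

Using integrating factor method:

General solution: y = x^3 + C/x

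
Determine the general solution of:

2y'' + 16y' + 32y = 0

Characteristic equation: 2r² + 16r + 32 = 0
Divide by 2: r² + 8r + 16 = 0
Factored: (r + 4)² = 0
Repeated root: r = -4
General solution: y = (C₁ + C₂x)e^(-4x)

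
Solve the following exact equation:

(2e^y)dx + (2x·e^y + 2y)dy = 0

Verify exactness: ∂M/∂y = ∂N/∂x ✓
Find F(x,y) such that ∂F/∂x = M, ∂F/∂y = N
Solution: 2x·e^y + y² = C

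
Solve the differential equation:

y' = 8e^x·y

Separating variables and integrating:
ln|y| = 8e^x + C

General solution: y = Ce^(8e^x)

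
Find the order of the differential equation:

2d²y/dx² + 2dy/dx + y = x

The order is 2 (highest derivative is of order 2).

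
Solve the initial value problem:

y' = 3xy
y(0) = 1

General solution: y = Ce^(3x²/2)
Applying IC y(0) = 1:
Particular solution: y = e^(3x²/2)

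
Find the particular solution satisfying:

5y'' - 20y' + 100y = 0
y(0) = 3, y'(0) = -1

General solution: y = e^(2x)(C₁cos(4x) + C₂sin(4x))
Complex roots r = 2 ± 4i
Applying ICs: C₁ = 3, C₂ = -7/4
Particular solution: y = e^(2x)(3cos(4x) - (7/4)sin(4x))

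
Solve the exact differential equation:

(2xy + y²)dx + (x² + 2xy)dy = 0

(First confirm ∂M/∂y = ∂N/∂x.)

Verify exactness: ∂M/∂y = ∂N/∂x ✓
Find F(x,y) such that ∂F/∂x = M, ∂F/∂y = N
Solution: x²y + xy² = C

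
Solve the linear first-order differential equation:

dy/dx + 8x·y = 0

Using integrating factor method:

General solution: y = Ce^(-4x^2)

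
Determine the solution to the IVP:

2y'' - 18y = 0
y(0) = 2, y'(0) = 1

General solution: y = C₁e^(3x) + C₂e^(-3x)
Applying ICs: C₁ = 7/6, C₂ = 5/6
Particular solution: y = (7/6)e^(3x) + (5/6)e^(-3x)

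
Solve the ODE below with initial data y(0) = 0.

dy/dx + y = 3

General solution: y = 3 + Ce^(-x)
Applying y(0) = 0: C = 0 - 3 = -3
Particular solution: y = 3 - 3e^(-x)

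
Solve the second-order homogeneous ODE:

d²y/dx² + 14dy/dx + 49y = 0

Characteristic equation: r² + 14r + 49 = 0
Factored: (r + 7)² = 0
Repeated root: r = -7
General solution: y = (C₁ + C₂x)e^(-7x)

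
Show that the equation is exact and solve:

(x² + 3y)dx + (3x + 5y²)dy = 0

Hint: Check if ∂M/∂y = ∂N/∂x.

Verify exactness: ∂M/∂y = ∂N/∂x ✓
Find F(x,y) such that ∂F/∂x = M, ∂F/∂y = N
Solution: x³/3 + 3xy + 5y³/3 = C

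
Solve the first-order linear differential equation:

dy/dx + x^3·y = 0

Using integrating factor method:

General solution: y = Ce^(-x^4/4)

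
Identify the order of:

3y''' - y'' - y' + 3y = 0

The order is 3 (highest derivative is of order 3).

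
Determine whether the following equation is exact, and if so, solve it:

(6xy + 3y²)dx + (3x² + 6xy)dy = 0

Verify exactness: ∂M/∂y = ∂N/∂x ✓
Find F(x,y) such that ∂F/∂x = M, ∂F/∂y = N
Solution: 3x²y + 3xy² = C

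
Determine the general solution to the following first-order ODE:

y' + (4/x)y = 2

Using integrating factor method:

General solution: y = (2/5)x + Cx^(-4)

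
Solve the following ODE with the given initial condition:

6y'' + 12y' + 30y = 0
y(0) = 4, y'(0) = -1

General solution: y = e^(-x)(C₁cos(2x) + C₂sin(2x))
Complex roots r = -1 ± 2i
Applying ICs: C₁ = 4, C₂ = 3/2
Particular solution: y = e^(-x)(4cos(2x) + (3/2)sin(2x))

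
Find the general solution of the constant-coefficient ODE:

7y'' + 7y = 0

Characteristic equation: 7r² + 7 = 0
Divide by 7: r² + 1 = 0
Roots: r = ±i (complex conjugates)
General solution: y = C₁cos(x) + C₂sin(x)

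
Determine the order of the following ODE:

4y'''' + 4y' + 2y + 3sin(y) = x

The order is 4 (highest derivative is of order 4).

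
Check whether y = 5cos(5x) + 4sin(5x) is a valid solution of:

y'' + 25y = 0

Verification:
y'' = -125cos(5x) - 100sin(5x)
y'' + 25y = 0 ✓

Yes, it is a solution.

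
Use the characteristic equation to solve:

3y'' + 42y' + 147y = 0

Characteristic equation: 3r² + 42r + 147 = 0
Divide by 3: r² + 14r + 49 = 0
Factored: (r + 7)² = 0
Repeated root: r = -7
General solution: y = (C₁ + C₂x)e^(-7x)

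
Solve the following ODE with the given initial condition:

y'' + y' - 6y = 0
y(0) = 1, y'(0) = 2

General solution: y = C₁e^(2x) + C₂e^(-3x)
Applying ICs: C₁ = 1, C₂ = 0
Particular solution: y = e^(2x)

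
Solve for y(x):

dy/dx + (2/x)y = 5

Using integrating factor method:

General solution: y = (5/3)x + Cx^(-2)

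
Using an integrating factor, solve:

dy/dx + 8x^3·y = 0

Using integrating factor method:

General solution: y = Ce^(-2x^4)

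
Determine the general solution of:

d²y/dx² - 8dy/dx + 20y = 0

Characteristic equation: r² - 8r + 20 = 0
Roots: r = 4 ± 2i (complex conjugates)
General solution: y = e^(4x)(C₁cos(2x) + C₂sin(2x))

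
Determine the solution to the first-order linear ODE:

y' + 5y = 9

Using integrating factor method:

General solution: y = 9/5 + Ce^(-5x)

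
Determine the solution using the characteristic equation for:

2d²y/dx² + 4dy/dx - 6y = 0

Characteristic equation: 2r² + 4r - 6 = 0
Divide by 2: r² + 2r - 3 = 0
Roots: r = 1, -3 (distinct real)
General solution: y = C₁e^x + C₂e^(-3x)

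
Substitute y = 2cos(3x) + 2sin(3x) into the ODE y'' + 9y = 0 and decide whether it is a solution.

Verification:
y'' = -18cos(3x) - 18sin(3x)
y'' + 9y = 0 ✓

Yes, it is a solution.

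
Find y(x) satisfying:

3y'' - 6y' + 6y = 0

Characteristic equation: 3r² - 6r + 6 = 0
Divide by 3: r² - 2r + 2 = 0
Roots: r = 1 ± i (complex conjugates)
General solution: y = e^x(C₁cos(x) + C₂sin(x))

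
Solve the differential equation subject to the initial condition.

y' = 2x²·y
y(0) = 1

General solution: y = Ce^(2x³/3)
Applying IC y(0) = 1:
Particular solution: y = e^(2x³/3)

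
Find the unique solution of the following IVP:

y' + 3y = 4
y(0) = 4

General solution: y = 4/3 + Ce^(-3x)
Applying y(0) = 4: C = 4 - 4/3 = 8/3
Particular solution: y = 4/3 + (8/3)e^(-3x)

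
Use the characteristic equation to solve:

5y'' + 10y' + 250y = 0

Characteristic equation: 5r² + 10r + 250 = 0
Divide by 5: r² + 2r + 50 = 0
Roots: r = -1 ± 7i (complex conjugates)
General solution: y = e^(-x)(C₁cos(7x) + C₂sin(7x))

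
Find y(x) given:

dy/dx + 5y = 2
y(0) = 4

General solution: y = 2/5 + Ce^(-5x)
Applying y(0) = 4: C = 4 - 2/5 = 18/5
Particular solution: y = 2/5 + (18/5)e^(-5x)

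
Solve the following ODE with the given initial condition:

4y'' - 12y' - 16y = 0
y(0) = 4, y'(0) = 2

General solution: y = C₁e^(4x) + C₂e^(-x)
Applying ICs: C₁ = 6/5, C₂ = 14/5
Particular solution: y = (6/5)e^(4x) + (14/5)e^(-x)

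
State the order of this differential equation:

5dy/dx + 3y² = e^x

The order is 1 (highest derivative is of order 1).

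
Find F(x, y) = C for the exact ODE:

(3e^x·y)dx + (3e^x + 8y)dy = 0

Verify exactness: ∂M/∂y = ∂N/∂x ✓
Find F(x,y) such that ∂F/∂x = M, ∂F/∂y = N
Solution: 3e^x·y + 4y² = C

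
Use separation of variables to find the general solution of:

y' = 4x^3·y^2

Separating variables and integrating:
-1/y = x^4 + C

General solution: y^-1 = -x^4 + C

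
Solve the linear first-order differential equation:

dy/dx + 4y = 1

Using integrating factor method:

General solution: y = 1/4 + Ce^(-4x)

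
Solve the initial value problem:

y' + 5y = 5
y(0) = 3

General solution: y = 1 + Ce^(-5x)
Applying y(0) = 3: C = 3 - 1 = 2
Particular solution: y = 1 + 2e^(-5x)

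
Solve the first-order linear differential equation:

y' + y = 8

Using integrating factor method:

General solution: y = 8 + Ce^(-x)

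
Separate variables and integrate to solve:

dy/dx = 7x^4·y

Separating variables and integrating:
ln|y| = 7x^5/5 + C

General solution: y = Ce^(7x^5/5)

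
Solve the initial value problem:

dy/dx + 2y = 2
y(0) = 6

General solution: y = 1 + Ce^(-2x)
Applying y(0) = 6: C = 6 - 1 = 5
Particular solution: y = 1 + 5e^(-2x)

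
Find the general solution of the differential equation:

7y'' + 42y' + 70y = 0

Characteristic equation: 7r² + 42r + 70 = 0
Divide by 7: r² + 6r + 10 = 0
Roots: r = -3 ± i (complex conjugates)
General solution: y = e^(-3x)(C₁cos(x) + C₂sin(x))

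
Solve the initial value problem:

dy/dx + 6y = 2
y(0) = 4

General solution: y = 1/3 + Ce^(-6x)
Applying y(0) = 4: C = 4 - 1/3 = 11/3
Particular solution: y = 1/3 + (11/3)e^(-6x)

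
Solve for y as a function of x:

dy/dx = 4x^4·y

Separating variables and integrating:
ln|y| = 4x^5/5 + C

General solution: y = Ce^(4x^5/5)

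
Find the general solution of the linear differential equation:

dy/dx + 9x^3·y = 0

Using integrating factor method:

General solution: y = Ce^(-9x^4/4)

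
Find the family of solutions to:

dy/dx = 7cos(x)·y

Separating variables and integrating:
ln|y| = 7sin(x) + C

General solution: y = Ce^(7sin(x))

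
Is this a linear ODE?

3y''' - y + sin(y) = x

No. Nonlinear (sin(y) is nonlinear in y)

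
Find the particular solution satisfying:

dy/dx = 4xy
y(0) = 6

General solution: y = Ce^(2x²)
Applying IC y(0) = 6:
Particular solution: y = 6e^(2x²)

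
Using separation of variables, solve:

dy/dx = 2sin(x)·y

Separating variables and integrating:
ln|y| = -2cos(x) + C

General solution: y = Ce^(-2cos(x))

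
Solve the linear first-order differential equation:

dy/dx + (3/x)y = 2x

Using integrating factor method:

General solution: y = (2/5)x^2 + Cx^(-3)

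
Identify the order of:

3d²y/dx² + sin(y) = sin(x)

The order is 2 (highest derivative is of order 2).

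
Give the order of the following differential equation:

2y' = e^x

The order is 1 (highest derivative is of order 1).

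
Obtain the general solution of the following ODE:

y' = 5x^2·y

Separating variables and integrating:
ln|y| = 5x^3/3 + C

General solution: y = Ce^(5x^3/3)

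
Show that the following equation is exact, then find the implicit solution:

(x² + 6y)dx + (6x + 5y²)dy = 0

Verify exactness: ∂M/∂y = ∂N/∂x ✓
Find F(x,y) such that ∂F/∂x = M, ∂F/∂y = N
Solution: x³/3 + 6xy + 5y³/3 = C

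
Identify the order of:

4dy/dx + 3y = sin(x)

The order is 1 (highest derivative is of order 1).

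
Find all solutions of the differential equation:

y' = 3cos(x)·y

Separating variables and integrating:
ln|y| = 3sin(x) + C

General solution: y = Ce^(3sin(x))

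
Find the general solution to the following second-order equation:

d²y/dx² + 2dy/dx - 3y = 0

Characteristic equation: r² + 2r - 3 = 0
Roots: r = 1, -3 (distinct real)
General solution: y = C₁e^x + C₂e^(-3x)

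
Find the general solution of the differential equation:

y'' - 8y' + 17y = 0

Characteristic equation: r² - 8r + 17 = 0
Roots: r = 4 ± i (complex conjugates)
General solution: y = e^(4x)(C₁cos(x) + C₂sin(x))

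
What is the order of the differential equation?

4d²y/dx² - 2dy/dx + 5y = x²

The order is 2 (highest derivative is of order 2).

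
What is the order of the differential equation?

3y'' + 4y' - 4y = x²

The order is 2 (highest derivative is of order 2).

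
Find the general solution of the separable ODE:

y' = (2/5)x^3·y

Separating variables and integrating:
ln|y| = x^4/10 + C

General solution: y = Ce^(x^4/10)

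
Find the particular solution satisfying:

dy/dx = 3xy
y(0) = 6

General solution: y = Ce^(3x²/2)
Applying IC y(0) = 6:
Particular solution: y = 6e^(3x²/2)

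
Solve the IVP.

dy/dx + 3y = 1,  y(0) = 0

General solution: y = 1/3 + Ce^(-3x)
Applying y(0) = 0: C = 0 - 1/3 = -1/3
Particular solution: y = 1/3 - (1/3)e^(-3x)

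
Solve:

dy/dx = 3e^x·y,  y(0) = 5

General solution: y = Ce^(3e^x)
Applying IC y(0) = 5:
Particular solution: y = 5e^(3(e^x - 1))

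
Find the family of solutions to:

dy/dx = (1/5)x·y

Separating variables and integrating:
ln|y| = x^2/10 + C

General solution: y = Ce^(x^2/10)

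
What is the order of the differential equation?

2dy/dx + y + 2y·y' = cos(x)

The order is 1 (highest derivative is of order 1).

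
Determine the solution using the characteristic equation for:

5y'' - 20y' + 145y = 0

Characteristic equation: 5r² - 20r + 145 = 0
Divide by 5: r² - 4r + 29 = 0
Roots: r = 2 ± 5i (complex conjugates)
General solution: y = e^(2x)(C₁cos(5x) + C₂sin(5x))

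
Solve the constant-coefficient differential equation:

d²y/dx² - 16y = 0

Characteristic equation: r² - 16 = 0
Roots: r = 4, -4 (distinct real)
General solution: y = C₁e^(4x) + C₂e^(-4x)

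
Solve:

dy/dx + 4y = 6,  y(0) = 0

General solution: y = 3/2 + Ce^(-4x)
Applying y(0) = 0: C = 0 - 3/2 = -3/2
Particular solution: y = 3/2 - (3/2)e^(-4x)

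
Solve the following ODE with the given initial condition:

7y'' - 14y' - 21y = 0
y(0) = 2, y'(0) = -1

General solution: y = C₁e^(3x) + C₂e^(-x)
Applying ICs: C₁ = 1/4, C₂ = 7/4
Particular solution: y = (1/4)e^(3x) + (7/4)e^(-x)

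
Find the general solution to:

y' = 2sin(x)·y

Separating variables and integrating:
ln|y| = -2cos(x) + C

General solution: y = Ce^(-2cos(x))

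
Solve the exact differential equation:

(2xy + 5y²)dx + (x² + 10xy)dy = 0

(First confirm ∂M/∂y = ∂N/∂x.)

Verify exactness: ∂M/∂y = ∂N/∂x ✓
Find F(x,y) such that ∂F/∂x = M, ∂F/∂y = N
Solution: x²y + 5xy² = C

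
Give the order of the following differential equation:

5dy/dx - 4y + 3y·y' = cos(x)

The order is 1 (highest derivative is of order 1).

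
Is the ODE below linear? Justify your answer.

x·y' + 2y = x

Yes. Linear (y and its derivatives appear to the first power only, no products of y terms)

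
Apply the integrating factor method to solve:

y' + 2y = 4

Using integrating factor method:

General solution: y = 2 + Ce^(-2x)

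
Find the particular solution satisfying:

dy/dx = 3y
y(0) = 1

General solution: y = Ce^(3x)
Applying IC y(0) = 1:
Particular solution: y = e^(3x)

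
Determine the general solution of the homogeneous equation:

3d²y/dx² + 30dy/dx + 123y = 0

Characteristic equation: 3r² + 30r + 123 = 0
Divide by 3: r² + 10r + 41 = 0
Roots: r = -5 ± 4i (complex conjugates)
General solution: y = e^(-5x)(C₁cos(4x) + C₂sin(4x))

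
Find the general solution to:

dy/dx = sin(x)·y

Separating variables and integrating:
ln|y| = -cos(x) + C

General solution: y = Ce^(-cos(x))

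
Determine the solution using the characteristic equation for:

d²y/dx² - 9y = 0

Characteristic equation: r² - 9 = 0
Roots: r = 3, -3 (distinct real)
General solution: y = C₁e^(3x) + C₂e^(-3x)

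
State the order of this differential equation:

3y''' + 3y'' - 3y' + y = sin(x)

The order is 3 (highest derivative is of order 3).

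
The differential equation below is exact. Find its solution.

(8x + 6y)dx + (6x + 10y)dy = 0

Verify exactness: ∂M/∂y = ∂N/∂x ✓
Find F(x,y) such that ∂F/∂x = M, ∂F/∂y = N
Solution: 4x² + 6xy + 5y² = C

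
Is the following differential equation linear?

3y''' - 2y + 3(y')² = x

No. Nonlinear ((y')² term)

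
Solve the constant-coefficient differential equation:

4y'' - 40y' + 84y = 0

Characteristic equation: 4r² - 40r + 84 = 0
Divide by 4: r² - 10r + 21 = 0
Roots: r = 7, 3 (distinct real)
General solution: y = C₁e^(7x) + C₂e^(3x)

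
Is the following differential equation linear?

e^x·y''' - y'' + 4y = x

Yes. Linear (y and its derivatives appear to the first power only, no products of y terms)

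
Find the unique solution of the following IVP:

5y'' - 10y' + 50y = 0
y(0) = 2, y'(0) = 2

General solution: y = e^x(C₁cos(3x) + C₂sin(3x))
Complex roots r = 1 ± 3i
Applying ICs: C₁ = 2, C₂ = 0
Particular solution: y = e^x(2cos(3x))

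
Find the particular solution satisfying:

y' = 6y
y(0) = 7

General solution: y = Ce^(6x)
Applying IC y(0) = 7:
Particular solution: y = 7e^(6x)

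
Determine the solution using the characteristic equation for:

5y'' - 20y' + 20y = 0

Characteristic equation: 5r² - 20r + 20 = 0
Divide by 5: r² - 4r + 4 = 0
Factored: (r - 2)² = 0
Repeated root: r = 2
General solution: y = (C₁ + C₂x)e^(2x)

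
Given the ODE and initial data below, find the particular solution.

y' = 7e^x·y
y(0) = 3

General solution: y = Ce^(7e^x)
Applying IC y(0) = 3:
Particular solution: y = 3e^(7(e^x - 1))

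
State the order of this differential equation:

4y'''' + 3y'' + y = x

The order is 4 (highest derivative is of order 4).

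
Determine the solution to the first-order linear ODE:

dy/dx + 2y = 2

Using integrating factor method:

General solution: y = 1 + Ce^(-2x)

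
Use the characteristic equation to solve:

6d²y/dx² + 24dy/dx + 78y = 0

Characteristic equation: 6r² + 24r + 78 = 0
Divide by 6: r² + 4r + 13 = 0
Roots: r = -2 ± 3i (complex conjugates)
General solution: y = e^(-2x)(C₁cos(3x) + C₂sin(3x))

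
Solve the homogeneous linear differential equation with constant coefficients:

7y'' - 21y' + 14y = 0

Characteristic equation: 7r² - 21r + 14 = 0
Divide by 7: r² - 3r + 2 = 0
Roots: r = 2, 1 (distinct real)
General solution: y = C₁e^(2x) + C₂e^x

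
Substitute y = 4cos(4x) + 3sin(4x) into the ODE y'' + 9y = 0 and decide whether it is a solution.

Verification:
y'' = -64cos(4x) - 48sin(4x)
y'' + 9y ≠ 0 (frequency mismatch: got 16 instead of 9)

No, it is not a solution.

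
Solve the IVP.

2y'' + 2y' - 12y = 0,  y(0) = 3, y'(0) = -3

General solution: y = C₁e^(2x) + C₂e^(-3x)
Applying ICs: C₁ = 6/5, C₂ = 9/5
Particular solution: y = (6/5)e^(2x) + (9/5)e^(-3x)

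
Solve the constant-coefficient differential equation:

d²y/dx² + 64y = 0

Characteristic equation: r² + 64 = 0
Roots: r = ±8i (complex conjugates)
General solution: y = C₁cos(8x) + C₂sin(8x)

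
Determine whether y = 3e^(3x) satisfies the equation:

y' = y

Verification:
y = 3e^(3x)
y' = 9e^(3x)
But y = 3e^(3x)
y' ≠ y — the derivative does not match

No, it is not a solution.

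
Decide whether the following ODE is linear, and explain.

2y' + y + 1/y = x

Nonlinear (1/y term)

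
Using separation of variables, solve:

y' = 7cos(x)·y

Separating variables and integrating:
ln|y| = 7sin(x) + C

General solution: y = Ce^(7sin(x))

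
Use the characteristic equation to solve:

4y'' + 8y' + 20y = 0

Characteristic equation: 4r² + 8r + 20 = 0
Divide by 4: r² + 2r + 5 = 0
Roots: r = -1 ± 2i (complex conjugates)
General solution: y = e^(-x)(C₁cos(2x) + C₂sin(2x))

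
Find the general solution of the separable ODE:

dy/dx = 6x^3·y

Separating variables and integrating:
ln|y| = 3x^4/2 + C

General solution: y = Ce^(3x^4/2)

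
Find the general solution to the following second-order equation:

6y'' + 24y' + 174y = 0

Characteristic equation: 6r² + 24r + 174 = 0
Divide by 6: r² + 4r + 29 = 0
Roots: r = -2 ± 5i (complex conjugates)
General solution: y = e^(-2x)(C₁cos(5x) + C₂sin(5x))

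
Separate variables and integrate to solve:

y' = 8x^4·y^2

Separating variables and integrating:
-1/y = 8x^5/5 + C

General solution: y^-1 = (-8/5)x^5 + C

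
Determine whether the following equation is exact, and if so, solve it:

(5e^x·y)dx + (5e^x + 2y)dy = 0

Verify exactness: ∂M/∂y = ∂N/∂x ✓
Find F(x,y) such that ∂F/∂x = M, ∂F/∂y = N
Solution: 5e^x·y + y² = C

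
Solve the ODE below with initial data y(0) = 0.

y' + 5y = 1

General solution: y = 1/5 + Ce^(-5x)
Applying y(0) = 0: C = 0 - 1/5 = -1/5
Particular solution: y = 1/5 - (1/5)e^(-5x)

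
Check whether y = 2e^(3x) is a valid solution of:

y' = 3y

Verification:
y = 2e^(3x)
y' = 6e^(3x)
3y = 6e^(3x)
y' = 3y ✓

Yes, it is a solution.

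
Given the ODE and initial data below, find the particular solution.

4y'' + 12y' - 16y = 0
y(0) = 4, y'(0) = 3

General solution: y = C₁e^x + C₂e^(-4x)
Applying ICs: C₁ = 19/5, C₂ = 1/5
Particular solution: y = (19/5)e^x + (1/5)e^(-4x)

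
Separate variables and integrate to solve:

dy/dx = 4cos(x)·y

Separating variables and integrating:
ln|y| = 4sin(x) + C

General solution: y = Ce^(4sin(x))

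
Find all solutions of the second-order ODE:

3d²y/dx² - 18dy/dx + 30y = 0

Characteristic equation: 3r² - 18r + 30 = 0
Divide by 3: r² - 6r + 10 = 0
Roots: r = 3 ± i (complex conjugates)
General solution: y = e^(3x)(C₁cos(x) + C₂sin(x))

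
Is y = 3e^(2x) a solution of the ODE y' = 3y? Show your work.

Verification:
y = 3e^(2x)
y' = 6e^(2x)
But 3y = 9e^(2x)
y' ≠ 3y — the derivative does not match

No, it is not a solution.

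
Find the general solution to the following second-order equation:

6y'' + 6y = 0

Characteristic equation: 6r² + 6 = 0
Divide by 6: r² + 1 = 0
Roots: r = ±i (complex conjugates)
General solution: y = C₁cos(x) + C₂sin(x)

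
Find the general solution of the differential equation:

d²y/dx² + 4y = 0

Characteristic equation: r² + 4 = 0
Roots: r = ±2i (complex conjugates)
General solution: y = C₁cos(2x) + C₂sin(2x)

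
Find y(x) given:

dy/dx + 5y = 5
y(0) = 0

General solution: y = 1 + Ce^(-5x)
Applying y(0) = 0: C = 0 - 1 = -1
Particular solution: y = 1 - e^(-5x)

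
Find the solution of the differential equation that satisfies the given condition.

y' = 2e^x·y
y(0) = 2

General solution: y = Ce^(2e^x)
Applying IC y(0) = 2:
Particular solution: y = 2e^(2(e^x - 1))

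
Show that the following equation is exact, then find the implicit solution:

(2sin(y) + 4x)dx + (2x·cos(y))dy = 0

Verify exactness: ∂M/∂y = ∂N/∂x ✓
Find F(x,y) such that ∂F/∂x = M, ∂F/∂y = N
Solution: 2x·sin(y) + 2x² = C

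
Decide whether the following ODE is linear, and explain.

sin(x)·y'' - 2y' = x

Linear (y and its derivatives appear to the first power only, no products of y terms)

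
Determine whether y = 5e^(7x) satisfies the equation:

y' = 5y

Verification:
y = 5e^(7x)
y' = 35e^(7x)
But 5y = 25e^(7x)
y' ≠ 5y — the derivative does not match

No, it is not a solution.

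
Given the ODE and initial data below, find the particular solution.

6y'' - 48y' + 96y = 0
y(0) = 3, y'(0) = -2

General solution: y = (C₁ + C₂x)e^(4x)
Repeated root r = 4
Applying ICs: C₁ = 3, C₂ = -14
Particular solution: y = (3 - 14x)e^(4x)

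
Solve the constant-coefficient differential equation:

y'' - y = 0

Characteristic equation: r² - 1 = 0
Roots: r = 1, -1 (distinct real)
General solution: y = C₁e^x + C₂e^(-x)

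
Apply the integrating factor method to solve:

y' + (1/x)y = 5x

Using integrating factor method:

General solution: y = (5/3)x^2 + C/x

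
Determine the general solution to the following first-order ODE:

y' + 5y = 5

Using integrating factor method:

General solution: y = 1 + Ce^(-5x)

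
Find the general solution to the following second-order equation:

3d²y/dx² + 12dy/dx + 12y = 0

Characteristic equation: 3r² + 12r + 12 = 0
Divide by 3: r² + 4r + 4 = 0
Factored: (r + 2)² = 0
Repeated root: r = -2
General solution: y = (C₁ + C₂x)e^(-2x)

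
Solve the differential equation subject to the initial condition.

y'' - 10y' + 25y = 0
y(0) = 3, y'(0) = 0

General solution: y = (C₁ + C₂x)e^(5x)
Repeated root r = 5
Applying ICs: C₁ = 3, C₂ = -15
Particular solution: y = (3 - 15x)e^(5x)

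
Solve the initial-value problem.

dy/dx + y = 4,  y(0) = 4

General solution: y = 4 + Ce^(-x)
Applying y(0) = 4: C = 4 - 4 = 0
Particular solution: y = 4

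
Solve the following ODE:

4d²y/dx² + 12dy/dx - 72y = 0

Characteristic equation: 4r² + 12r - 72 = 0
Divide by 4: r² + 3r - 18 = 0
Roots: r = 3, -6 (distinct real)
General solution: y = C₁e^(3x) + C₂e^(-6x)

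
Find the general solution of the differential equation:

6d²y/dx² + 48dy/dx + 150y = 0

Characteristic equation: 6r² + 48r + 150 = 0
Divide by 6: r² + 8r + 25 = 0
Roots: r = -4 ± 3i (complex conjugates)
General solution: y = e^(-4x)(C₁cos(3x) + C₂sin(3x))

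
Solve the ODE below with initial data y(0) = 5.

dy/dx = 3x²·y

General solution: y = Ce^(x³)
Applying IC y(0) = 5:
Particular solution: y = 5e^(x³)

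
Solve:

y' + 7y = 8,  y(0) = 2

General solution: y = 8/7 + Ce^(-7x)
Applying y(0) = 2: C = 2 - 8/7 = 6/7
Particular solution: y = 8/7 + (6/7)e^(-7x)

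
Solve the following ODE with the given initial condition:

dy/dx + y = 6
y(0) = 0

General solution: y = 6 + Ce^(-x)
Applying y(0) = 0: C = 0 - 6 = -6
Particular solution: y = 6 - 6e^(-x)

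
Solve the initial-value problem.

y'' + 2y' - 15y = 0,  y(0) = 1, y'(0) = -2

General solution: y = C₁e^(3x) + C₂e^(-5x)
Applying ICs: C₁ = 3/8, C₂ = 5/8
Particular solution: y = (3/8)e^(3x) + (5/8)e^(-5x)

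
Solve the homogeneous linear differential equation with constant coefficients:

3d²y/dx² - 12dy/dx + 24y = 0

Characteristic equation: 3r² - 12r + 24 = 0
Divide by 3: r² - 4r + 8 = 0
Roots: r = 2 ± 2i (complex conjugates)
General solution: y = e^(2x)(C₁cos(2x) + C₂sin(2x))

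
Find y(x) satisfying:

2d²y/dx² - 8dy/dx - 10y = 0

Characteristic equation: 2r² - 8r - 10 = 0
Divide by 2: r² - 4r - 5 = 0
Roots: r = 5, -1 (distinct real)
General solution: y = C₁e^(5x) + C₂e^(-x)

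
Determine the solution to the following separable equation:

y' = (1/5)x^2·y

Separating variables and integrating:
ln|y| = x^3/15 + C

General solution: y = Ce^(x^3/15)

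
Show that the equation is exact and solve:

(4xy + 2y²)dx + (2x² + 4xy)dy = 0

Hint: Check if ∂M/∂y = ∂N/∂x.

Verify exactness: ∂M/∂y = ∂N/∂x ✓
Find F(x,y) such that ∂F/∂x = M, ∂F/∂y = N
Solution: 2x²y + 2xy² = C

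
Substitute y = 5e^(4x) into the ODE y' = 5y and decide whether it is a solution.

Verification:
y = 5e^(4x)
y' = 20e^(4x)
But 5y = 25e^(4x)
y' ≠ 5y — the derivative does not match

No, it is not a solution.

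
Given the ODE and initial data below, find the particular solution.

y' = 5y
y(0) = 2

General solution: y = Ce^(5x)
Applying IC y(0) = 2:
Particular solution: y = 2e^(5x)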